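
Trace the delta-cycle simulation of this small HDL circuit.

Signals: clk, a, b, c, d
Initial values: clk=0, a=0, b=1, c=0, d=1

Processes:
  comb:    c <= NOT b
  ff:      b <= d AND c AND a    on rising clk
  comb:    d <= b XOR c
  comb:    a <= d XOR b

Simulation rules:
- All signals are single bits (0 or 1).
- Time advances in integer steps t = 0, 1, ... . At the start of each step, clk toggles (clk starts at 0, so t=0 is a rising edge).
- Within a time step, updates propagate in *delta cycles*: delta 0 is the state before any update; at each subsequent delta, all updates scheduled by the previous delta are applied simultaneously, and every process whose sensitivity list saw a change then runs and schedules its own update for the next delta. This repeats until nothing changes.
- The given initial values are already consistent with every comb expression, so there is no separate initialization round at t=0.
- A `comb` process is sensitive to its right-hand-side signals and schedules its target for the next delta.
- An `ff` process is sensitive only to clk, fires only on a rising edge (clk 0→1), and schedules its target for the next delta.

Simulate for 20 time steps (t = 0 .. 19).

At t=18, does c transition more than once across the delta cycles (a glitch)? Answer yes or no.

[bits: b,clk,a,d,c]
t=0: Δ0=10010 Δ1=11010 Δ2=01010 Δ3=01101 Δ4=01011 Δ5=01111 | 5Δ
t=1: Δ0=01111 Δ1=00111 | 1Δ
t=2: Δ0=00111 Δ1=01111 Δ2=11111 Δ3=11000 Δ4=11110 Δ5=11010 | 5Δ
t=3: Δ0=11010 Δ1=10010 | 1Δ
t=4: Δ0=10010 Δ1=11010 Δ2=01010 Δ3=01101 Δ4=01011 Δ5=01111 | 5Δ
t=5: Δ0=01111 Δ1=00111 | 1Δ
t=6: Δ0=00111 Δ1=01111 Δ2=11111 Δ3=11000 Δ4=11110 Δ5=11010 | 5Δ
t=7: Δ0=11010 Δ1=10010 | 1Δ
t=8: Δ0=10010 Δ1=11010 Δ2=01010 Δ3=01101 Δ4=01011 Δ5=01111 | 5Δ
t=9: Δ0=01111 Δ1=00111 | 1Δ
t=10: Δ0=00111 Δ1=01111 Δ2=11111 Δ3=11000 Δ4=11110 Δ5=11010 | 5Δ
t=11: Δ0=11010 Δ1=10010 | 1Δ
t=12: Δ0=10010 Δ1=11010 Δ2=01010 Δ3=01101 Δ4=01011 Δ5=01111 | 5Δ
t=13: Δ0=01111 Δ1=00111 | 1Δ
t=14: Δ0=00111 Δ1=01111 Δ2=11111 Δ3=11000 Δ4=11110 Δ5=11010 | 5Δ
t=15: Δ0=11010 Δ1=10010 | 1Δ
t=16: Δ0=10010 Δ1=11010 Δ2=01010 Δ3=01101 Δ4=01011 Δ5=01111 | 5Δ
t=17: Δ0=01111 Δ1=00111 | 1Δ
t=18: Δ0=00111 Δ1=01111 Δ2=11111 Δ3=11000 Δ4=11110 Δ5=11010 | 5Δ
t=19: Δ0=11010 Δ1=10010 | 1Δ

no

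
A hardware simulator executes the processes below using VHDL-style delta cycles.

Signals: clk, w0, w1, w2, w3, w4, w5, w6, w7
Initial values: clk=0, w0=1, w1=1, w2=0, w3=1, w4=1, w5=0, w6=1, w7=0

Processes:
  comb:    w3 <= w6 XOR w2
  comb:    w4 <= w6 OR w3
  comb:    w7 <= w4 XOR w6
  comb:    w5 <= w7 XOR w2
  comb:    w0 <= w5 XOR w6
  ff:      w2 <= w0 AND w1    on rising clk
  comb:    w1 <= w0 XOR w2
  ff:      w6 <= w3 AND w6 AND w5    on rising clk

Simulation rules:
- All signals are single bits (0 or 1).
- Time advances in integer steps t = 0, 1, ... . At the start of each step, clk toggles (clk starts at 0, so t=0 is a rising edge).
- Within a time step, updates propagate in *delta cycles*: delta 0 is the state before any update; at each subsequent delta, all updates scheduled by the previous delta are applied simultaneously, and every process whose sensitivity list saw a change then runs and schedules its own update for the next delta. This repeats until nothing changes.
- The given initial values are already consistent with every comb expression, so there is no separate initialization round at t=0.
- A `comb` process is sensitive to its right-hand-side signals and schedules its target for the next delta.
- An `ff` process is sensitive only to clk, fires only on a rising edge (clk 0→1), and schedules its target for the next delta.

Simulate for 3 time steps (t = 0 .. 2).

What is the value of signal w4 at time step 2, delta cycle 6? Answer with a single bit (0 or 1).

0

t=0 Δ0: w5=0 clk=0 w1=1 w3=1 w4=1 w2=0 w7=0 w0=1 w6=1
  Δ1: clk:0→1
  Δ2: w2:0→1, w6:1→0
  Δ3: w5:0→1, w1:1→0, w7:0→1, w0:1→0
  Δ4: w5:1→0, w1:0→1, w0:0→1
  Δ5: w1:1→0, w0:1→0
  Δ6: w1:0→1
  (6Δ to stable)
t=1 Δ0: w5=0 clk=1 w1=1 w3=1 w4=1 w2=1 w7=1 w0=0 w6=0
  Δ1: clk:1→0
  (1Δ to stable)
t=2 Δ0: w5=0 clk=0 w1=1 w3=1 w4=1 w2=1 w7=1 w0=0 w6=0
  Δ1: clk:0→1
  Δ2: w2:1→0
  Δ3: w5:0→1, w1:1→0, w3:1→0
  Δ4: w4:1→0, w0:0→1
  Δ5: w1:0→1, w7:1→0
  Δ6: w5:1→0
  Δ7: w0:1→0
  Δ8: w1:1→0
  (8Δ to stable)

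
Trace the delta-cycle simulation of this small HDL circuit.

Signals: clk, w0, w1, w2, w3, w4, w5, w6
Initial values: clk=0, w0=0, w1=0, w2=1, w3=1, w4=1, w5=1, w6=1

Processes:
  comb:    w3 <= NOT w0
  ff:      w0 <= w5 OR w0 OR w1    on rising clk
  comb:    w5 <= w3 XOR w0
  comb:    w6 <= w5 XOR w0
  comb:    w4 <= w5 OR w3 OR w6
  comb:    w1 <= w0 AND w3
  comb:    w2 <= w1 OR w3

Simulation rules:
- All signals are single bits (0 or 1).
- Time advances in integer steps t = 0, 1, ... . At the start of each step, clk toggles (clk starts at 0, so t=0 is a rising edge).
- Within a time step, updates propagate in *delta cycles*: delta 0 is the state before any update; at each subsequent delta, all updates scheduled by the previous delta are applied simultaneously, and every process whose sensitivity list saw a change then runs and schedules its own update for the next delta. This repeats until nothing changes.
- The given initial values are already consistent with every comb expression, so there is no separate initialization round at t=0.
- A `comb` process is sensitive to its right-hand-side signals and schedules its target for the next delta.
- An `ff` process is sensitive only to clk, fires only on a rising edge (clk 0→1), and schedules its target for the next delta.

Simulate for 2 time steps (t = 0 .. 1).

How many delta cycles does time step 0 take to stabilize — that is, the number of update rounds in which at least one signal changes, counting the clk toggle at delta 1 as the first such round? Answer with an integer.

5

t=0 Δ0: w5=1 w3=1 w0=0 w4=1 w6=1 w2=1 clk=0 w1=0
  Δ1: clk:0→1
  Δ2: w0:0→1
  Δ3: w5:1→0, w3:1→0, w6:1→0, w1:0→1
  Δ4: w5:0→1, w4:1→0, w6:0→1, w1:1→0
  Δ5: w4:0→1, w6:1→0, w2:1→0
  (5Δ to stable)
t=1 Δ0: w5=1 w3=0 w0=1 w4=1 w6=0 w2=0 clk=1 w1=0
  Δ1: clk:1→0
  (1Δ to stable)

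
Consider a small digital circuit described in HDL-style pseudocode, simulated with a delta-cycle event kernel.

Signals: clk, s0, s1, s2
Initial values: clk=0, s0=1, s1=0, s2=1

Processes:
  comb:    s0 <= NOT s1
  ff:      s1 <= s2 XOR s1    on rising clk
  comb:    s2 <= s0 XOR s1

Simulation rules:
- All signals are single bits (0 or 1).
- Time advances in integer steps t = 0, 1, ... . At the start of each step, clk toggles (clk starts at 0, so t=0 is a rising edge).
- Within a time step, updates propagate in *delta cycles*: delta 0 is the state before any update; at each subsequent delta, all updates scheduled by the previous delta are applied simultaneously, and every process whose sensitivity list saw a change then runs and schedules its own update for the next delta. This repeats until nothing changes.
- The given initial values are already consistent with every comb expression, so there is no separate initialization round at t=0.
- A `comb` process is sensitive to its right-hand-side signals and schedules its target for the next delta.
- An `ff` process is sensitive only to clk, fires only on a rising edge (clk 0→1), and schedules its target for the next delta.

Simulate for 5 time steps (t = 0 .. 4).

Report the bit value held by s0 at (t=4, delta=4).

0

[bits: s0,s1,s2,clk]
t=0: Δ0=1010 Δ1=1011 Δ2=1111 Δ3=0101 Δ4=0111 | 4Δ
t=1: Δ0=0111 Δ1=0110 | 1Δ
t=2: Δ0=0110 Δ1=0111 Δ2=0011 Δ3=1001 Δ4=1011 | 4Δ
t=3: Δ0=1011 Δ1=1010 | 1Δ
t=4: Δ0=1010 Δ1=1011 Δ2=1111 Δ3=0101 Δ4=0111 | 4Δ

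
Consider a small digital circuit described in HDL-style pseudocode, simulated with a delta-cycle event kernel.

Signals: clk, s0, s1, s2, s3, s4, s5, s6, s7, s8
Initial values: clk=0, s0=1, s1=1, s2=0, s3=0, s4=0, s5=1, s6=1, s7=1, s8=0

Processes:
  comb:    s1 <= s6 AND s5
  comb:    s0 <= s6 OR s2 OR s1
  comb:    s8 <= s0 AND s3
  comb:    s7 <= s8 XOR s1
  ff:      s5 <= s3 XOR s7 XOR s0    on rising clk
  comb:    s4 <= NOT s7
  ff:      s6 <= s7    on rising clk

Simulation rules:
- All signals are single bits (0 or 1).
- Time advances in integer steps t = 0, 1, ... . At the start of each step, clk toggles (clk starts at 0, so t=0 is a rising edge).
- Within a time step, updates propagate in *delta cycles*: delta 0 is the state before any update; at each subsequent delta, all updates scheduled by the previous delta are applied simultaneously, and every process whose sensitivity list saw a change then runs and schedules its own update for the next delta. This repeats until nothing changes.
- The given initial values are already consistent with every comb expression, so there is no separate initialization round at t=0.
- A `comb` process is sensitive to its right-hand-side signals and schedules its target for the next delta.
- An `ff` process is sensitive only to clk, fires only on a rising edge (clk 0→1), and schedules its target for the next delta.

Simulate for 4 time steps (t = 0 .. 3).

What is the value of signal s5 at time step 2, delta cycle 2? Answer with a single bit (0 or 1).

t0.Δ0 s0=1 s8=0 clk=0 s6=1 s3=0 s1=1 s4=0 s5=1 s7=1 s2=0
t0.Δ1 s0=1 s8=0 clk=1 s6=1 s3=0 s1=1 s4=0 s5=1 s7=1 s2=0
t0.Δ2 s0=1 s8=0 clk=1 s6=1 s3=0 s1=1 s4=0 s5=0 s7=1 s2=0
t0.Δ3 s0=1 s8=0 clk=1 s6=1 s3=0 s1=0 s4=0 s5=0 s7=1 s2=0
t0.Δ4 s0=1 s8=0 clk=1 s6=1 s3=0 s1=0 s4=0 s5=0 s7=0 s2=0
t0.Δ5 s0=1 s8=0 clk=1 s6=1 s3=0 s1=0 s4=1 s5=0 s7=0 s2=0
t1.Δ0 s0=1 s8=0 clk=1 s6=1 s3=0 s1=0 s4=1 s5=0 s7=0 s2=0
t1.Δ1 s0=1 s8=0 clk=0 s6=1 s3=0 s1=0 s4=1 s5=0 s7=0 s2=0
t2.Δ0 s0=1 s8=0 clk=0 s6=1 s3=0 s1=0 s4=1 s5=0 s7=0 s2=0
t2.Δ1 s0=1 s8=0 clk=1 s6=1 s3=0 s1=0 s4=1 s5=0 s7=0 s2=0
t2.Δ2 s0=1 s8=0 clk=1 s6=0 s3=0 s1=0 s4=1 s5=1 s7=0 s2=0
t2.Δ3 s0=0 s8=0 clk=1 s6=0 s3=0 s1=0 s4=1 s5=1 s7=0 s2=0
t3.Δ0 s0=0 s8=0 clk=1 s6=0 s3=0 s1=0 s4=1 s5=1 s7=0 s2=0
t3.Δ1 s0=0 s8=0 clk=0 s6=0 s3=0 s1=0 s4=1 s5=1 s7=0 s2=0

1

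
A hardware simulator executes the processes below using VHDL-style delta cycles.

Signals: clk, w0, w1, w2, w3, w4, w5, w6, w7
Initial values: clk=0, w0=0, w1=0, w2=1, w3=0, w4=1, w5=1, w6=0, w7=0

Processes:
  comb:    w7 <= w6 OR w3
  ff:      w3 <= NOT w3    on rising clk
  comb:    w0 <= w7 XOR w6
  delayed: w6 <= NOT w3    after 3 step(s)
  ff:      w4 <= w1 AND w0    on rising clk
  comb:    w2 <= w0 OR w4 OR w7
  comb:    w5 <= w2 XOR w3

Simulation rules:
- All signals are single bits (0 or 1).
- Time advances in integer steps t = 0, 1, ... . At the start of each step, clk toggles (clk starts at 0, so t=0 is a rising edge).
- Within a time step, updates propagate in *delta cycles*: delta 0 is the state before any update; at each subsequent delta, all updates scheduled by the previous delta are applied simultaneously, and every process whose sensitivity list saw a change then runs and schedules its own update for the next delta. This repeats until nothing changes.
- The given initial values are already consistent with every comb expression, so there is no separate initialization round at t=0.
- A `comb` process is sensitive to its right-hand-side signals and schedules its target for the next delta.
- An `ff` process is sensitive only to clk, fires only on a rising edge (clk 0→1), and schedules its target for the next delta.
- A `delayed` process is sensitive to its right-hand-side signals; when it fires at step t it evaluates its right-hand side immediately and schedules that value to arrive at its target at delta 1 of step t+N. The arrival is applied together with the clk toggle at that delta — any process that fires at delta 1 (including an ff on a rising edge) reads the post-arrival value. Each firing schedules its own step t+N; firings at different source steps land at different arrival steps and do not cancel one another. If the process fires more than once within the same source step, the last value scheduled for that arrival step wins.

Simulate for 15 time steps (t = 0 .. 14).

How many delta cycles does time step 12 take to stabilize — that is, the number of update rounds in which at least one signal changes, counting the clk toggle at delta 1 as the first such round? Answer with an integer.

5

t=0 Δ0: w3=0 w7=0 w1=0 w5=1 w6=0 w4=1 w0=0 clk=0 w2=1
  Δ1: clk:0→1
  Δ2: w3:0→1, w4:1→0
  Δ3: w7:0→1, w5:1→0, w2:1→0
  Δ4: w5:0→1, w0:0→1, w2:0→1
  Δ5: w5:1→0
  (5Δ to stable)
t=1 Δ0: w3=1 w7=1 w1=0 w5=0 w6=0 w4=0 w0=1 clk=1 w2=1
  Δ1: clk:1→0
  (1Δ to stable)
t=2 Δ0: w3=1 w7=1 w1=0 w5=0 w6=0 w4=0 w0=1 clk=0 w2=1
  Δ1: clk:0→1
  Δ2: w3:1→0
  Δ3: w7:1→0, w5:0→1
  Δ4: w0:1→0
  Δ5: w2:1→0
  Δ6: w5:1→0
  (6Δ to stable)
t=3 Δ0: w3=0 w7=0 w1=0 w5=0 w6=0 w4=0 w0=0 clk=1 w2=0
  Δ1: clk:1→0
  (1Δ to stable)
t=4 Δ0: w3=0 w7=0 w1=0 w5=0 w6=0 w4=0 w0=0 clk=0 w2=0
  Δ1: clk:0→1
  Δ2: w3:0→1
  Δ3: w7:0→1, w5:0→1
  Δ4: w0:0→1, w2:0→1
  Δ5: w5:1→0
  (5Δ to stable)
t=5 Δ0: w3=1 w7=1 w1=0 w5=0 w6=0 w4=0 w0=1 clk=1 w2=1
  Δ1: w6:0→1, clk:1→0
  Δ2: w0:1→0
  (2Δ to stable)
t=6 Δ0: w3=1 w7=1 w1=0 w5=0 w6=1 w4=0 w0=0 clk=0 w2=1
  Δ1: clk:0→1
  Δ2: w3:1→0
  Δ3: w5:0→1
  (3Δ to stable)
t=7 Δ0: w3=0 w7=1 w1=0 w5=1 w6=1 w4=0 w0=0 clk=1 w2=1
  Δ1: w6:1→0, clk:1→0
  Δ2: w7:1→0, w0:0→1
  Δ3: w0:1→0
  Δ4: w2:1→0
  Δ5: w5:1→0
  (5Δ to stable)
t=8 Δ0: w3=0 w7=0 w1=0 w5=0 w6=0 w4=0 w0=0 clk=0 w2=0
  Δ1: clk:0→1
  Δ2: w3:0→1
  Δ3: w7:0→1, w5:0→1
  Δ4: w0:0→1, w2:0→1
  Δ5: w5:1→0
  (5Δ to stable)
t=9 Δ0: w3=1 w7=1 w1=0 w5=0 w6=0 w4=0 w0=1 clk=1 w2=1
  Δ1: w6:0→1, clk:1→0
  Δ2: w0:1→0
  (2Δ to stable)
t=10 Δ0: w3=1 w7=1 w1=0 w5=0 w6=1 w4=0 w0=0 clk=0 w2=1
  Δ1: clk:0→1
  Δ2: w3:1→0
  Δ3: w5:0→1
  (3Δ to stable)
t=11 Δ0: w3=0 w7=1 w1=0 w5=1 w6=1 w4=0 w0=0 clk=1 w2=1
  Δ1: w6:1→0, clk:1→0
  Δ2: w7:1→0, w0:0→1
  Δ3: w0:1→0
  Δ4: w2:1→0
  Δ5: w5:1→0
  (5Δ to stable)
t=12 Δ0: w3=0 w7=0 w1=0 w5=0 w6=0 w4=0 w0=0 clk=0 w2=0
  Δ1: clk:0→1
  Δ2: w3:0→1
  Δ3: w7:0→1, w5:0→1
  Δ4: w0:0→1, w2:0→1
  Δ5: w5:1→0
  (5Δ to stable)
t=13 Δ0: w3=1 w7=1 w1=0 w5=0 w6=0 w4=0 w0=1 clk=1 w2=1
  Δ1: w6:0→1, clk:1→0
  Δ2: w0:1→0
  (2Δ to stable)
t=14 Δ0: w3=1 w7=1 w1=0 w5=0 w6=1 w4=0 w0=0 clk=0 w2=1
  Δ1: clk:0→1
  Δ2: w3:1→0
  Δ3: w5:0→1
  (3Δ to stable)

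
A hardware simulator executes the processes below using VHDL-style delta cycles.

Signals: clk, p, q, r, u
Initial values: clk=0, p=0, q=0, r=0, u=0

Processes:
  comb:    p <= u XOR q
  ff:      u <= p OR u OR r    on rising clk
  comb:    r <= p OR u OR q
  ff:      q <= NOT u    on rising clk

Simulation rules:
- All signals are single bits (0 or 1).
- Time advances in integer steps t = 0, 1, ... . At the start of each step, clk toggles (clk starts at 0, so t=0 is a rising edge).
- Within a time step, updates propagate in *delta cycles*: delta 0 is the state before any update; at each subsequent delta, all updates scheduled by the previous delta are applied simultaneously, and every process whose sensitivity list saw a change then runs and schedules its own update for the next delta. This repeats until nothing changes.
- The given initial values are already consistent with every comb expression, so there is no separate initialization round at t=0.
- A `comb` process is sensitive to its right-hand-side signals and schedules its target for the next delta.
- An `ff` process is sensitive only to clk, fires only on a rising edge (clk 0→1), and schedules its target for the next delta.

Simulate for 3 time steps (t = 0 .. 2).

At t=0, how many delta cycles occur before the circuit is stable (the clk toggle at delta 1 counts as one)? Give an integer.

[bits: clk,u,q,r,p]
t=0: Δ0=00000 Δ1=10000 Δ2=10100 Δ3=10111 | 3Δ
t=1: Δ0=10111 Δ1=00111 | 1Δ
t=2: Δ0=00111 Δ1=10111 Δ2=11111 Δ3=11110 | 3Δ

3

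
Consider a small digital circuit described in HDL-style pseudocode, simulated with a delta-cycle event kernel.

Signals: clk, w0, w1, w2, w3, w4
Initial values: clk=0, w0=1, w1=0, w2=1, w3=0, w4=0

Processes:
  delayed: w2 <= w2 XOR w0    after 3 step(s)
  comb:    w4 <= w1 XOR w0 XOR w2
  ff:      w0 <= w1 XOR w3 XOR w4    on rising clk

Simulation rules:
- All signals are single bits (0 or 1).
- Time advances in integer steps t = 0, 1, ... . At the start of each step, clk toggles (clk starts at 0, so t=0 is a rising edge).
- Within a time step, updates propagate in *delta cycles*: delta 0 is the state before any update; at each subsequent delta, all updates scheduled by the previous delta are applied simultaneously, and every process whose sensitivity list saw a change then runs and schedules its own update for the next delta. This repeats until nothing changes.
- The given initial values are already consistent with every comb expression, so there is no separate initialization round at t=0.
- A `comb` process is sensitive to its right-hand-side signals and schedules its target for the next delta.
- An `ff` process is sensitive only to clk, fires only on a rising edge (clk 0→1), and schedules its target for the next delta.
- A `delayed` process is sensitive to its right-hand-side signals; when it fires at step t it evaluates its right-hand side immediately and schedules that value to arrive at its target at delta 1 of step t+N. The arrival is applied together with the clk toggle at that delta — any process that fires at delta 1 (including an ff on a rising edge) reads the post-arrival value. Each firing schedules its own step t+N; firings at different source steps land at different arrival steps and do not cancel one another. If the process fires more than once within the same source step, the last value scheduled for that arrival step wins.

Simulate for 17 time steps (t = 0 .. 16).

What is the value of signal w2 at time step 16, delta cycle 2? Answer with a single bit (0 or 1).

[bits: w3,clk,w1,w4,w0,w2]
t=0: Δ0=000011 Δ1=010011 Δ2=010001 Δ3=010101 | 3Δ
t=1: Δ0=010101 Δ1=000101 | 1Δ
t=2: Δ0=000101 Δ1=010101 Δ2=010111 Δ3=010011 | 3Δ
t=3: Δ0=010011 Δ1=000011 | 1Δ
t=4: Δ0=000011 Δ1=010011 Δ2=010001 Δ3=010101 | 3Δ
t=5: Δ0=010101 Δ1=000100 Δ2=000000 | 2Δ
t=6: Δ0=000000 Δ1=010000 | 1Δ
t=7: Δ0=010000 Δ1=000001 Δ2=000101 | 2Δ
t=8: Δ0=000101 Δ1=010100 Δ2=010010 Δ3=010110 | 3Δ
t=9: Δ0=010110 Δ1=000110 | 1Δ
t=10: Δ0=000110 Δ1=010111 Δ2=010011 | 2Δ
t=11: Δ0=010011 Δ1=000011 | 1Δ
t=12: Δ0=000011 Δ1=010011 Δ2=010001 Δ3=010101 | 3Δ
t=13: Δ0=010101 Δ1=000100 Δ2=000000 | 2Δ
t=14: Δ0=000000 Δ1=010000 | 1Δ
t=15: Δ0=010000 Δ1=000001 Δ2=000101 | 2Δ
t=16: Δ0=000101 Δ1=010100 Δ2=010010 Δ3=010110 | 3Δ

0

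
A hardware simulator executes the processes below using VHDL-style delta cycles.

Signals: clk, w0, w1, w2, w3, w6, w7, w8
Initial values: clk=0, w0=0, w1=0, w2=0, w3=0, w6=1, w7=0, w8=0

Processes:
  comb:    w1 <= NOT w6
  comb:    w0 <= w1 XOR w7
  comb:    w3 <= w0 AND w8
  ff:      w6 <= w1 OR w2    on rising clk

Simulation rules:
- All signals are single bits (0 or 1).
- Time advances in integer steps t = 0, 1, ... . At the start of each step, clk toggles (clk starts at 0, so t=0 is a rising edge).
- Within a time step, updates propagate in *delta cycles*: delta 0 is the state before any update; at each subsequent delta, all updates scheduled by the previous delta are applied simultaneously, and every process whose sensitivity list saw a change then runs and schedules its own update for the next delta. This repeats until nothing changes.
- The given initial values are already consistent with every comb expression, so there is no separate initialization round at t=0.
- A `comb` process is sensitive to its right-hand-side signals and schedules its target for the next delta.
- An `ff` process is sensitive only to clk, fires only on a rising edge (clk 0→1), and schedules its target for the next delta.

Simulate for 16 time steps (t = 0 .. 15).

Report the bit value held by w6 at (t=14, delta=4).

t=0 Δ0: w8=0 w1=0 w7=0 w6=1 clk=0 w3=0 w2=0 w0=0
  Δ1: clk:0→1
  Δ2: w6:1→0
  Δ3: w1:0→1
  Δ4: w0:0→1
  (4Δ to stable)
t=1 Δ0: w8=0 w1=1 w7=0 w6=0 clk=1 w3=0 w2=0 w0=1
  Δ1: clk:1→0
  (1Δ to stable)
t=2 Δ0: w8=0 w1=1 w7=0 w6=0 clk=0 w3=0 w2=0 w0=1
  Δ1: clk:0→1
  Δ2: w6:0→1
  Δ3: w1:1→0
  Δ4: w0:1→0
  (4Δ to stable)
t=3 Δ0: w8=0 w1=0 w7=0 w6=1 clk=1 w3=0 w2=0 w0=0
  Δ1: clk:1→0
  (1Δ to stable)
t=4 Δ0: w8=0 w1=0 w7=0 w6=1 clk=0 w3=0 w2=0 w0=0
  Δ1: clk:0→1
  Δ2: w6:1→0
  Δ3: w1:0→1
  Δ4: w0:0→1
  (4Δ to stable)
t=5 Δ0: w8=0 w1=1 w7=0 w6=0 clk=1 w3=0 w2=0 w0=1
  Δ1: clk:1→0
  (1Δ to stable)
t=6 Δ0: w8=0 w1=1 w7=0 w6=0 clk=0 w3=0 w2=0 w0=1
  Δ1: clk:0→1
  Δ2: w6:0→1
  Δ3: w1:1→0
  Δ4: w0:1→0
  (4Δ to stable)
t=7 Δ0: w8=0 w1=0 w7=0 w6=1 clk=1 w3=0 w2=0 w0=0
  Δ1: clk:1→0
  (1Δ to stable)
t=8 Δ0: w8=0 w1=0 w7=0 w6=1 clk=0 w3=0 w2=0 w0=0
  Δ1: clk:0→1
  Δ2: w6:1→0
  Δ3: w1:0→1
  Δ4: w0:0→1
  (4Δ to stable)
t=9 Δ0: w8=0 w1=1 w7=0 w6=0 clk=1 w3=0 w2=0 w0=1
  Δ1: clk:1→0
  (1Δ to stable)
t=10 Δ0: w8=0 w1=1 w7=0 w6=0 clk=0 w3=0 w2=0 w0=1
  Δ1: clk:0→1
  Δ2: w6:0→1
  Δ3: w1:1→0
  Δ4: w0:1→0
  (4Δ to stable)
t=11 Δ0: w8=0 w1=0 w7=0 w6=1 clk=1 w3=0 w2=0 w0=0
  Δ1: clk:1→0
  (1Δ to stable)
t=12 Δ0: w8=0 w1=0 w7=0 w6=1 clk=0 w3=0 w2=0 w0=0
  Δ1: clk:0→1
  Δ2: w6:1→0
  Δ3: w1:0→1
  Δ4: w0:0→1
  (4Δ to stable)
t=13 Δ0: w8=0 w1=1 w7=0 w6=0 clk=1 w3=0 w2=0 w0=1
  Δ1: clk:1→0
  (1Δ to stable)
t=14 Δ0: w8=0 w1=1 w7=0 w6=0 clk=0 w3=0 w2=0 w0=1
  Δ1: clk:0→1
  Δ2: w6:0→1
  Δ3: w1:1→0
  Δ4: w0:1→0
  (4Δ to stable)
t=15 Δ0: w8=0 w1=0 w7=0 w6=1 clk=1 w3=0 w2=0 w0=0
  Δ1: clk:1→0
  (1Δ to stable)

1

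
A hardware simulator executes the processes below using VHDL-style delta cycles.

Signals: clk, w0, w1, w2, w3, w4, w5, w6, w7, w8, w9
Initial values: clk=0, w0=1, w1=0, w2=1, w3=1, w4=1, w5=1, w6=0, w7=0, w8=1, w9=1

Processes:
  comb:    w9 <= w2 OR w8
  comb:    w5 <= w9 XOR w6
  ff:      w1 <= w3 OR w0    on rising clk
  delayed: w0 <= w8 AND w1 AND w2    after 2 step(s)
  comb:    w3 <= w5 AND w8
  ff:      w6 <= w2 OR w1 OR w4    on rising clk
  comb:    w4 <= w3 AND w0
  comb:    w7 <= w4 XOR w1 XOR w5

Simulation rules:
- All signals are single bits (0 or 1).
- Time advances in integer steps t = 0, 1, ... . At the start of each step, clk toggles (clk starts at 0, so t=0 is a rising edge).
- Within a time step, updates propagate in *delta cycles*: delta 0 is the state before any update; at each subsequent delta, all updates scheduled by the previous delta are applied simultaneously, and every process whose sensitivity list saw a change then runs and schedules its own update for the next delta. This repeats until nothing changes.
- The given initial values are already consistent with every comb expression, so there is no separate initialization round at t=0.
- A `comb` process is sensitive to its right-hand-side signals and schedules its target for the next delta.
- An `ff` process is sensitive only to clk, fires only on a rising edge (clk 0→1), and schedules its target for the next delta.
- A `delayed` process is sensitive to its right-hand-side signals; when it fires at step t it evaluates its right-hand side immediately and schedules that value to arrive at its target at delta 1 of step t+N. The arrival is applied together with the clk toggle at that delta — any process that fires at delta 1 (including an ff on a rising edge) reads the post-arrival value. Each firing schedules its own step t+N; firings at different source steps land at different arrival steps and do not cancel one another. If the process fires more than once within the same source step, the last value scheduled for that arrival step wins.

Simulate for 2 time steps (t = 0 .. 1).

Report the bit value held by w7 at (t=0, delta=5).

0

t0.Δ0 w7=0 w0=1 w9=1 w8=1 w3=1 w4=1 w2=1 w1=0 w6=0 w5=1 clk=0
t0.Δ1 w7=0 w0=1 w9=1 w8=1 w3=1 w4=1 w2=1 w1=0 w6=0 w5=1 clk=1
t0.Δ2 w7=0 w0=1 w9=1 w8=1 w3=1 w4=1 w2=1 w1=1 w6=1 w5=1 clk=1
t0.Δ3 w7=1 w0=1 w9=1 w8=1 w3=1 w4=1 w2=1 w1=1 w6=1 w5=0 clk=1
t0.Δ4 w7=0 w0=1 w9=1 w8=1 w3=0 w4=1 w2=1 w1=1 w6=1 w5=0 clk=1
t0.Δ5 w7=0 w0=1 w9=1 w8=1 w3=0 w4=0 w2=1 w1=1 w6=1 w5=0 clk=1
t0.Δ6 w7=1 w0=1 w9=1 w8=1 w3=0 w4=0 w2=1 w1=1 w6=1 w5=0 clk=1
t1.Δ0 w7=1 w0=1 w9=1 w8=1 w3=0 w4=0 w2=1 w1=1 w6=1 w5=0 clk=1
t1.Δ1 w7=1 w0=1 w9=1 w8=1 w3=0 w4=0 w2=1 w1=1 w6=1 w5=0 clk=0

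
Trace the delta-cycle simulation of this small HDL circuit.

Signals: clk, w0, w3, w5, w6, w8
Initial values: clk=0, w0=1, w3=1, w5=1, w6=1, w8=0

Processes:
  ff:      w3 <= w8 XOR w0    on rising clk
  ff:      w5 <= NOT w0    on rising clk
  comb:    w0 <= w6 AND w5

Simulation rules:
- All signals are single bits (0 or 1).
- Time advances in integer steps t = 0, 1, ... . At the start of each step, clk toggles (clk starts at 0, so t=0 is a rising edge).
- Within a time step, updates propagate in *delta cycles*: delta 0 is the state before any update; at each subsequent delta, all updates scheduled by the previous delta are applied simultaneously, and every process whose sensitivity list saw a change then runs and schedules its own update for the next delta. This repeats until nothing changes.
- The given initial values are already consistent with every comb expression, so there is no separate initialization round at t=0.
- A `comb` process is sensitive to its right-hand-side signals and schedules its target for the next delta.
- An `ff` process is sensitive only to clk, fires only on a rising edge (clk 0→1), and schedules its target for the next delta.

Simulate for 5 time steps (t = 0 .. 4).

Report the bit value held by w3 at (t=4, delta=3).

t0.Δ0 w3=1 w5=1 w6=1 clk=0 w8=0 w0=1
t0.Δ1 w3=1 w5=1 w6=1 clk=1 w8=0 w0=1
t0.Δ2 w3=1 w5=0 w6=1 clk=1 w8=0 w0=1
t0.Δ3 w3=1 w5=0 w6=1 clk=1 w8=0 w0=0
t1.Δ0 w3=1 w5=0 w6=1 clk=1 w8=0 w0=0
t1.Δ1 w3=1 w5=0 w6=1 clk=0 w8=0 w0=0
t2.Δ0 w3=1 w5=0 w6=1 clk=0 w8=0 w0=0
t2.Δ1 w3=1 w5=0 w6=1 clk=1 w8=0 w0=0
t2.Δ2 w3=0 w5=1 w6=1 clk=1 w8=0 w0=0
t2.Δ3 w3=0 w5=1 w6=1 clk=1 w8=0 w0=1
t3.Δ0 w3=0 w5=1 w6=1 clk=1 w8=0 w0=1
t3.Δ1 w3=0 w5=1 w6=1 clk=0 w8=0 w0=1
t4.Δ0 w3=0 w5=1 w6=1 clk=0 w8=0 w0=1
t4.Δ1 w3=0 w5=1 w6=1 clk=1 w8=0 w0=1
t4.Δ2 w3=1 w5=0 w6=1 clk=1 w8=0 w0=1
t4.Δ3 w3=1 w5=0 w6=1 clk=1 w8=0 w0=0

1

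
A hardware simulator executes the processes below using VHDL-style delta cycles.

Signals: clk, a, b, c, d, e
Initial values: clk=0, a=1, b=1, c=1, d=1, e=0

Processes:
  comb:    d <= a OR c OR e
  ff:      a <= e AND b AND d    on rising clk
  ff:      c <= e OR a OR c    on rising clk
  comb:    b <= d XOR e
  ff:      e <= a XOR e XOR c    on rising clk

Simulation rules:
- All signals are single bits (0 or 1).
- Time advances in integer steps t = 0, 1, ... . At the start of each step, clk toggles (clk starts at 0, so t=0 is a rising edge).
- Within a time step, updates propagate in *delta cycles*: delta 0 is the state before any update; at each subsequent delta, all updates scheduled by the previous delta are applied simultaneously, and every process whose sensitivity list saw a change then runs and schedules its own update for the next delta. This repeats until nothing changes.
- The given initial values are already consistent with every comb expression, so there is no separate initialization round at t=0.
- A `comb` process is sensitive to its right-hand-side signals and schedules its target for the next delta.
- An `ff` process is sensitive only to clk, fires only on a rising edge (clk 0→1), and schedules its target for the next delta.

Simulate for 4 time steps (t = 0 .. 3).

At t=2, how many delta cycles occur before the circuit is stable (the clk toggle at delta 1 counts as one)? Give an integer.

3

[bits: b,c,e,d,clk,a]
t=0: Δ0=110101 Δ1=110111 Δ2=110110 | 2Δ
t=1: Δ0=110110 Δ1=110100 | 1Δ
t=2: Δ0=110100 Δ1=110110 Δ2=111110 Δ3=011110 | 3Δ
t=3: Δ0=011110 Δ1=011100 | 1Δ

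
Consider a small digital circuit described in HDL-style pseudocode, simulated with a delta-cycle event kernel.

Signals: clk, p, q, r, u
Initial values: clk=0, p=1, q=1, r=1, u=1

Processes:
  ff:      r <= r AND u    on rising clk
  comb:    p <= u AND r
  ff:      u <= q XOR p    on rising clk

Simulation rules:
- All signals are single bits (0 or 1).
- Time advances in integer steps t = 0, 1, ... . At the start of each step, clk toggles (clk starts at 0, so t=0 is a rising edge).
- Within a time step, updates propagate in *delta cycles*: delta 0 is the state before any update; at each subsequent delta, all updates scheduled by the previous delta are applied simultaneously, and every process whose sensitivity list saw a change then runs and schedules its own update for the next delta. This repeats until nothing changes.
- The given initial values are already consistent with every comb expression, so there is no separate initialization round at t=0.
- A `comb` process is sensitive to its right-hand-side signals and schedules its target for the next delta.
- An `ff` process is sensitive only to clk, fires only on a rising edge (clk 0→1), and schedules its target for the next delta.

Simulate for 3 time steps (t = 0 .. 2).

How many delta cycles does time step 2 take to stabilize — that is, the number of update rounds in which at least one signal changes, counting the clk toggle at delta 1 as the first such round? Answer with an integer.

2

[bits: r,clk,p,q,u]
t=0: Δ0=10111 Δ1=11111 Δ2=11110 Δ3=11010 | 3Δ
t=1: Δ0=11010 Δ1=10010 | 1Δ
t=2: Δ0=10010 Δ1=11010 Δ2=01011 | 2Δ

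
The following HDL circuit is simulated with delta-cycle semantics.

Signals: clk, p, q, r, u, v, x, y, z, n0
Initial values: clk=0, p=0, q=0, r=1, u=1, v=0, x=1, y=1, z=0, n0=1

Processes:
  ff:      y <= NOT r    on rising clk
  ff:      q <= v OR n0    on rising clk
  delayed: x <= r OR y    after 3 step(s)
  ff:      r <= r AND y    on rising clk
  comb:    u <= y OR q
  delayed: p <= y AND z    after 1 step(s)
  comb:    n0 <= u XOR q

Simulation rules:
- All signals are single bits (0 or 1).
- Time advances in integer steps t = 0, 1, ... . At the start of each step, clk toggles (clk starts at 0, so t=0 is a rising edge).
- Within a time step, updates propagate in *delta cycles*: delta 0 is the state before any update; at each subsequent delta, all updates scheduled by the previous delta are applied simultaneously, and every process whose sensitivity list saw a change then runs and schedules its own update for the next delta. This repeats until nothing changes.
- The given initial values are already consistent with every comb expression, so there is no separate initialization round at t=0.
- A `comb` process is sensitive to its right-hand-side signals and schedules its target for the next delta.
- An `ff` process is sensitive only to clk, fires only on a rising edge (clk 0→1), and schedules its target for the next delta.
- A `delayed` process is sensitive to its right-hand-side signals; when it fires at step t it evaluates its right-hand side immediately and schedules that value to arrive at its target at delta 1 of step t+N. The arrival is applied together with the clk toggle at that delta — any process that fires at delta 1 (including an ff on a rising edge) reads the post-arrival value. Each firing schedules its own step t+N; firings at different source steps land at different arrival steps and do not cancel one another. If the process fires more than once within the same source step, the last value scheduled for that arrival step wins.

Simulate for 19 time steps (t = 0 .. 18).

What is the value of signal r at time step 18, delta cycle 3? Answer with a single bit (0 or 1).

t=0 Δ0: n0=1 q=0 u=1 r=1 clk=0 y=1 z=0 x=1 v=0 p=0
  Δ1: clk:0→1
  Δ2: q:0→1, y:1→0
  Δ3: n0:1→0
  (3Δ to stable)
t=1 Δ0: n0=0 q=1 u=1 r=1 clk=1 y=0 z=0 x=1 v=0 p=0
  Δ1: clk:1→0
  (1Δ to stable)
t=2 Δ0: n0=0 q=1 u=1 r=1 clk=0 y=0 z=0 x=1 v=0 p=0
  Δ1: clk:0→1
  Δ2: q:1→0, r:1→0
  Δ3: n0:0→1, u:1→0
  Δ4: n0:1→0
  (4Δ to stable)
t=3 Δ0: n0=0 q=0 u=0 r=0 clk=1 y=0 z=0 x=1 v=0 p=0
  Δ1: clk:1→0
  (1Δ to stable)
t=4 Δ0: n0=0 q=0 u=0 r=0 clk=0 y=0 z=0 x=1 v=0 p=0
  Δ1: clk:0→1
  Δ2: y:0→1
  Δ3: u:0→1
  Δ4: n0:0→1
  (4Δ to stable)
t=5 Δ0: n0=1 q=0 u=1 r=0 clk=1 y=1 z=0 x=1 v=0 p=0
  Δ1: clk:1→0, x:1→0
  (1Δ to stable)
t=6 Δ0: n0=1 q=0 u=1 r=0 clk=0 y=1 z=0 x=0 v=0 p=0
  Δ1: clk:0→1
  Δ2: q:0→1
  Δ3: n0:1→0
  (3Δ to stable)
t=7 Δ0: n0=0 q=1 u=1 r=0 clk=1 y=1 z=0 x=0 v=0 p=0
  Δ1: clk:1→0, x:0→1
  (1Δ to stable)
t=8 Δ0: n0=0 q=1 u=1 r=0 clk=0 y=1 z=0 x=1 v=0 p=0
  Δ1: clk:0→1
  Δ2: q:1→0
  Δ3: n0:0→1
  (3Δ to stable)
t=9 Δ0: n0=1 q=0 u=1 r=0 clk=1 y=1 z=0 x=1 v=0 p=0
  Δ1: clk:1→0
  (1Δ to stable)
t=10 Δ0: n0=1 q=0 u=1 r=0 clk=0 y=1 z=0 x=1 v=0 p=0
  Δ1: clk:0→1
  Δ2: q:0→1
  Δ3: n0:1→0
  (3Δ to stable)
t=11 Δ0: n0=0 q=1 u=1 r=0 clk=1 y=1 z=0 x=1 v=0 p=0
  Δ1: clk:1→0
  (1Δ to stable)
t=12 Δ0: n0=0 q=1 u=1 r=0 clk=0 y=1 z=0 x=1 v=0 p=0
  Δ1: clk:0→1
  Δ2: q:1→0
  Δ3: n0:0→1
  (3Δ to stable)
t=13 Δ0: n0=1 q=0 u=1 r=0 clk=1 y=1 z=0 x=1 v=0 p=0
  Δ1: clk:1→0
  (1Δ to stable)
t=14 Δ0: n0=1 q=0 u=1 r=0 clk=0 y=1 z=0 x=1 v=0 p=0
  Δ1: clk:0→1
  Δ2: q:0→1
  Δ3: n0:1→0
  (3Δ to stable)
t=15 Δ0: n0=0 q=1 u=1 r=0 clk=1 y=1 z=0 x=1 v=0 p=0
  Δ1: clk:1→0
  (1Δ to stable)
t=16 Δ0: n0=0 q=1 u=1 r=0 clk=0 y=1 z=0 x=1 v=0 p=0
  Δ1: clk:0→1
  Δ2: q:1→0
  Δ3: n0:0→1
  (3Δ to stable)
t=17 Δ0: n0=1 q=0 u=1 r=0 clk=1 y=1 z=0 x=1 v=0 p=0
  Δ1: clk:1→0
  (1Δ to stable)
t=18 Δ0: n0=1 q=0 u=1 r=0 clk=0 y=1 z=0 x=1 v=0 p=0
  Δ1: clk:0→1
  Δ2: q:0→1
  Δ3: n0:1→0
  (3Δ to stable)

0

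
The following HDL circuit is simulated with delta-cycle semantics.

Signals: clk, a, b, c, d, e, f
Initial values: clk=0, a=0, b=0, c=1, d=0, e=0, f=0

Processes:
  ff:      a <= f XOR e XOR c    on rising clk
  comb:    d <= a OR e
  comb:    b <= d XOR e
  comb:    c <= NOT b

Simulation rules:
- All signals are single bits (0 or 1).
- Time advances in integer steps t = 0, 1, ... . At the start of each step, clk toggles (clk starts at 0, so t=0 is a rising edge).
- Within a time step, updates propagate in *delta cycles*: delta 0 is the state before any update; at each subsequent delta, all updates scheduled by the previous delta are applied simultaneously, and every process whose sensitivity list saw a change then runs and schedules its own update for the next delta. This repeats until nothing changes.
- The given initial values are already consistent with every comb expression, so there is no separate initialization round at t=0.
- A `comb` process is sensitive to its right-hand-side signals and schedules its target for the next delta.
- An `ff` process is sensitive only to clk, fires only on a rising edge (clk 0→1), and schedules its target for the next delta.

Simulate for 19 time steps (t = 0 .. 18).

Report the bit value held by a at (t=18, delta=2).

t=0 Δ0: b=0 d=0 e=0 a=0 c=1 clk=0 f=0
  Δ1: clk:0→1
  Δ2: a:0→1
  Δ3: d:0→1
  Δ4: b:0→1
  Δ5: c:1→0
  (5Δ to stable)
t=1 Δ0: b=1 d=1 e=0 a=1 c=0 clk=1 f=0
  Δ1: clk:1→0
  (1Δ to stable)
t=2 Δ0: b=1 d=1 e=0 a=1 c=0 clk=0 f=0
  Δ1: clk:0→1
  Δ2: a:1→0
  Δ3: d:1→0
  Δ4: b:1→0
  Δ5: c:0→1
  (5Δ to stable)
t=3 Δ0: b=0 d=0 e=0 a=0 c=1 clk=1 f=0
  Δ1: clk:1→0
  (1Δ to stable)
t=4 Δ0: b=0 d=0 e=0 a=0 c=1 clk=0 f=0
  Δ1: clk:0→1
  Δ2: a:0→1
  Δ3: d:0→1
  Δ4: b:0→1
  Δ5: c:1→0
  (5Δ to stable)
t=5 Δ0: b=1 d=1 e=0 a=1 c=0 clk=1 f=0
  Δ1: clk:1→0
  (1Δ to stable)
t=6 Δ0: b=1 d=1 e=0 a=1 c=0 clk=0 f=0
  Δ1: clk:0→1
  Δ2: a:1→0
  Δ3: d:1→0
  Δ4: b:1→0
  Δ5: c:0→1
  (5Δ to stable)
t=7 Δ0: b=0 d=0 e=0 a=0 c=1 clk=1 f=0
  Δ1: clk:1→0
  (1Δ to stable)
t=8 Δ0: b=0 d=0 e=0 a=0 c=1 clk=0 f=0
  Δ1: clk:0→1
  Δ2: a:0→1
  Δ3: d:0→1
  Δ4: b:0→1
  Δ5: c:1→0
  (5Δ to stable)
t=9 Δ0: b=1 d=1 e=0 a=1 c=0 clk=1 f=0
  Δ1: clk:1→0
  (1Δ to stable)
t=10 Δ0: b=1 d=1 e=0 a=1 c=0 clk=0 f=0
  Δ1: clk:0→1
  Δ2: a:1→0
  Δ3: d:1→0
  Δ4: b:1→0
  Δ5: c:0→1
  (5Δ to stable)
t=11 Δ0: b=0 d=0 e=0 a=0 c=1 clk=1 f=0
  Δ1: clk:1→0
  (1Δ to stable)
t=12 Δ0: b=0 d=0 e=0 a=0 c=1 clk=0 f=0
  Δ1: clk:0→1
  Δ2: a:0→1
  Δ3: d:0→1
  Δ4: b:0→1
  Δ5: c:1→0
  (5Δ to stable)
t=13 Δ0: b=1 d=1 e=0 a=1 c=0 clk=1 f=0
  Δ1: clk:1→0
  (1Δ to stable)
t=14 Δ0: b=1 d=1 e=0 a=1 c=0 clk=0 f=0
  Δ1: clk:0→1
  Δ2: a:1→0
  Δ3: d:1→0
  Δ4: b:1→0
  Δ5: c:0→1
  (5Δ to stable)
t=15 Δ0: b=0 d=0 e=0 a=0 c=1 clk=1 f=0
  Δ1: clk:1→0
  (1Δ to stable)
t=16 Δ0: b=0 d=0 e=0 a=0 c=1 clk=0 f=0
  Δ1: clk:0→1
  Δ2: a:0→1
  Δ3: d:0→1
  Δ4: b:0→1
  Δ5: c:1→0
  (5Δ to stable)
t=17 Δ0: b=1 d=1 e=0 a=1 c=0 clk=1 f=0
  Δ1: clk:1→0
  (1Δ to stable)
t=18 Δ0: b=1 d=1 e=0 a=1 c=0 clk=0 f=0
  Δ1: clk:0→1
  Δ2: a:1→0
  Δ3: d:1→0
  Δ4: b:1→0
  Δ5: c:0→1
  (5Δ to stable)

0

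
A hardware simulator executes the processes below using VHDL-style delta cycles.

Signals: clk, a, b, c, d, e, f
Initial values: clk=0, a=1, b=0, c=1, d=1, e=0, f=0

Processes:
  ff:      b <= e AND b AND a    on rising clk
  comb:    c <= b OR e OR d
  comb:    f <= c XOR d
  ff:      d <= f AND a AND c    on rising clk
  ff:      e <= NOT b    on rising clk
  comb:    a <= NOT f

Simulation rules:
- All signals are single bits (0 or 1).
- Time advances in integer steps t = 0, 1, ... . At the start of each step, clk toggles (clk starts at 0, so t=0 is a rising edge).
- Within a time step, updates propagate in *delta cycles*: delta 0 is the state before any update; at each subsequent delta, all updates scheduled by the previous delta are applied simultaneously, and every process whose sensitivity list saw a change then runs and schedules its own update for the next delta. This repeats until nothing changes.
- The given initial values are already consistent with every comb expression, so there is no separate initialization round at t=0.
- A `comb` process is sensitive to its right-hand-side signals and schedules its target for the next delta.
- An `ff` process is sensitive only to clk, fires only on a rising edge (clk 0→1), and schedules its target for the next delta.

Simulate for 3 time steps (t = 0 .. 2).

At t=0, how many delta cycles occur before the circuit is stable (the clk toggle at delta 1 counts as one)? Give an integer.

4

[bits: clk,b,c,d,f,e,a]
t=0: Δ0=0011001 Δ1=1011001 Δ2=1010011 Δ3=1010111 Δ4=1010110 | 4Δ
t=1: Δ0=1010110 Δ1=0010110 | 1Δ
t=2: Δ0=0010110 Δ1=1010110 | 1Δ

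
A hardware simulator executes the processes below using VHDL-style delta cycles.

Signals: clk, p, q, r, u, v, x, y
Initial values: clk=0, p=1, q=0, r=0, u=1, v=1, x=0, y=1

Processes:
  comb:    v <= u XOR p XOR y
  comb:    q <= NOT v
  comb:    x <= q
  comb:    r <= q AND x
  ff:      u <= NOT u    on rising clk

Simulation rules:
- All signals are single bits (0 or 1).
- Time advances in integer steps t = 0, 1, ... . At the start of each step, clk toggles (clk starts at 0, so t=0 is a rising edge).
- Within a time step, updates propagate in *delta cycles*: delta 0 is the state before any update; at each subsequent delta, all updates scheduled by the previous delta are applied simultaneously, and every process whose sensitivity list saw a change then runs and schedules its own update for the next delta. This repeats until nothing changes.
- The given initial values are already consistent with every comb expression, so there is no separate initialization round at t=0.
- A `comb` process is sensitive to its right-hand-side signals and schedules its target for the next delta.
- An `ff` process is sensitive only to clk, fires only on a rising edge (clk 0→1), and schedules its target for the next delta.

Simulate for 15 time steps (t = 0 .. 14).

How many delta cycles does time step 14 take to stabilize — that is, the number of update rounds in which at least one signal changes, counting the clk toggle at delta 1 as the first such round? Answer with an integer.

5

t0.Δ0 r=0 x=0 p=1 y=1 q=0 clk=0 v=1 u=1
t0.Δ1 r=0 x=0 p=1 y=1 q=0 clk=1 v=1 u=1
t0.Δ2 r=0 x=0 p=1 y=1 q=0 clk=1 v=1 u=0
t0.Δ3 r=0 x=0 p=1 y=1 q=0 clk=1 v=0 u=0
t0.Δ4 r=0 x=0 p=1 y=1 q=1 clk=1 v=0 u=0
t0.Δ5 r=0 x=1 p=1 y=1 q=1 clk=1 v=0 u=0
t0.Δ6 r=1 x=1 p=1 y=1 q=1 clk=1 v=0 u=0
t1.Δ0 r=1 x=1 p=1 y=1 q=1 clk=1 v=0 u=0
t1.Δ1 r=1 x=1 p=1 y=1 q=1 clk=0 v=0 u=0
t2.Δ0 r=1 x=1 p=1 y=1 q=1 clk=0 v=0 u=0
t2.Δ1 r=1 x=1 p=1 y=1 q=1 clk=1 v=0 u=0
t2.Δ2 r=1 x=1 p=1 y=1 q=1 clk=1 v=0 u=1
t2.Δ3 r=1 x=1 p=1 y=1 q=1 clk=1 v=1 u=1
t2.Δ4 r=1 x=1 p=1 y=1 q=0 clk=1 v=1 u=1
t2.Δ5 r=0 x=0 p=1 y=1 q=0 clk=1 v=1 u=1
t3.Δ0 r=0 x=0 p=1 y=1 q=0 clk=1 v=1 u=1
t3.Δ1 r=0 x=0 p=1 y=1 q=0 clk=0 v=1 u=1
t4.Δ0 r=0 x=0 p=1 y=1 q=0 clk=0 v=1 u=1
t4.Δ1 r=0 x=0 p=1 y=1 q=0 clk=1 v=1 u=1
t4.Δ2 r=0 x=0 p=1 y=1 q=0 clk=1 v=1 u=0
t4.Δ3 r=0 x=0 p=1 y=1 q=0 clk=1 v=0 u=0
t4.Δ4 r=0 x=0 p=1 y=1 q=1 clk=1 v=0 u=0
t4.Δ5 r=0 x=1 p=1 y=1 q=1 clk=1 v=0 u=0
t4.Δ6 r=1 x=1 p=1 y=1 q=1 clk=1 v=0 u=0
t5.Δ0 r=1 x=1 p=1 y=1 q=1 clk=1 v=0 u=0
t5.Δ1 r=1 x=1 p=1 y=1 q=1 clk=0 v=0 u=0
t6.Δ0 r=1 x=1 p=1 y=1 q=1 clk=0 v=0 u=0
t6.Δ1 r=1 x=1 p=1 y=1 q=1 clk=1 v=0 u=0
t6.Δ2 r=1 x=1 p=1 y=1 q=1 clk=1 v=0 u=1
t6.Δ3 r=1 x=1 p=1 y=1 q=1 clk=1 v=1 u=1
t6.Δ4 r=1 x=1 p=1 y=1 q=0 clk=1 v=1 u=1
t6.Δ5 r=0 x=0 p=1 y=1 q=0 clk=1 v=1 u=1
t7.Δ0 r=0 x=0 p=1 y=1 q=0 clk=1 v=1 u=1
t7.Δ1 r=0 x=0 p=1 y=1 q=0 clk=0 v=1 u=1
t8.Δ0 r=0 x=0 p=1 y=1 q=0 clk=0 v=1 u=1
t8.Δ1 r=0 x=0 p=1 y=1 q=0 clk=1 v=1 u=1
t8.Δ2 r=0 x=0 p=1 y=1 q=0 clk=1 v=1 u=0
t8.Δ3 r=0 x=0 p=1 y=1 q=0 clk=1 v=0 u=0
t8.Δ4 r=0 x=0 p=1 y=1 q=1 clk=1 v=0 u=0
t8.Δ5 r=0 x=1 p=1 y=1 q=1 clk=1 v=0 u=0
t8.Δ6 r=1 x=1 p=1 y=1 q=1 clk=1 v=0 u=0
t9.Δ0 r=1 x=1 p=1 y=1 q=1 clk=1 v=0 u=0
t9.Δ1 r=1 x=1 p=1 y=1 q=1 clk=0 v=0 u=0
t10.Δ0 r=1 x=1 p=1 y=1 q=1 clk=0 v=0 u=0
t10.Δ1 r=1 x=1 p=1 y=1 q=1 clk=1 v=0 u=0
t10.Δ2 r=1 x=1 p=1 y=1 q=1 clk=1 v=0 u=1
t10.Δ3 r=1 x=1 p=1 y=1 q=1 clk=1 v=1 u=1
t10.Δ4 r=1 x=1 p=1 y=1 q=0 clk=1 v=1 u=1
t10.Δ5 r=0 x=0 p=1 y=1 q=0 clk=1 v=1 u=1
t11.Δ0 r=0 x=0 p=1 y=1 q=0 clk=1 v=1 u=1
t11.Δ1 r=0 x=0 p=1 y=1 q=0 clk=0 v=1 u=1
t12.Δ0 r=0 x=0 p=1 y=1 q=0 clk=0 v=1 u=1
t12.Δ1 r=0 x=0 p=1 y=1 q=0 clk=1 v=1 u=1
t12.Δ2 r=0 x=0 p=1 y=1 q=0 clk=1 v=1 u=0
t12.Δ3 r=0 x=0 p=1 y=1 q=0 clk=1 v=0 u=0
t12.Δ4 r=0 x=0 p=1 y=1 q=1 clk=1 v=0 u=0
t12.Δ5 r=0 x=1 p=1 y=1 q=1 clk=1 v=0 u=0
t12.Δ6 r=1 x=1 p=1 y=1 q=1 clk=1 v=0 u=0
t13.Δ0 r=1 x=1 p=1 y=1 q=1 clk=1 v=0 u=0
t13.Δ1 r=1 x=1 p=1 y=1 q=1 clk=0 v=0 u=0
t14.Δ0 r=1 x=1 p=1 y=1 q=1 clk=0 v=0 u=0
t14.Δ1 r=1 x=1 p=1 y=1 q=1 clk=1 v=0 u=0
t14.Δ2 r=1 x=1 p=1 y=1 q=1 clk=1 v=0 u=1
t14.Δ3 r=1 x=1 p=1 y=1 q=1 clk=1 v=1 u=1
t14.Δ4 r=1 x=1 p=1 y=1 q=0 clk=1 v=1 u=1
t14.Δ5 r=0 x=0 p=1 y=1 q=0 clk=1 v=1 u=1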